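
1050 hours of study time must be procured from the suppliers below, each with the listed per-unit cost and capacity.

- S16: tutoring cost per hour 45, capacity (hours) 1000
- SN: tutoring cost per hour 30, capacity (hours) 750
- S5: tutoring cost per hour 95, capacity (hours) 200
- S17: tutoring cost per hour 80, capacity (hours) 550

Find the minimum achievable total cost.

Fill from the cheapest supplier first.
SN (30): use full 750 — 300 hours to go.
S16 (45): take the remaining 300 — done.
S17, S5: unused.
Cost = 750×30 + 300×45 = 36000.

36000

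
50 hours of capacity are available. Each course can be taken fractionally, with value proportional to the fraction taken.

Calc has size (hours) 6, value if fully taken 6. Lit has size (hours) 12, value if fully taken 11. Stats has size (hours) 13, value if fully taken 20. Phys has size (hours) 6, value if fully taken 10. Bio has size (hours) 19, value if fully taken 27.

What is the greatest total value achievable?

68.5

Best value per unit of size first: Phys 10/6≈1.67, Stats 20/13≈1.54, Bio 27/19≈1.42, Calc 6/6≈1, Lit 11/12≈0.917.
All 6 hours of Phys fit (value 10) ; 44 remain.
Stats: take in full, 13 hours for value 20 ; 31 left.
Take all of Bio (19 hours, value 27) ; 12 hours left.
Calc: take in full, 6 hours for value 6 ; 6 left.
Only 6 hours remain; take 6/12 of Lit for value 11×6/12 = 5.5.
Total value = 68.5.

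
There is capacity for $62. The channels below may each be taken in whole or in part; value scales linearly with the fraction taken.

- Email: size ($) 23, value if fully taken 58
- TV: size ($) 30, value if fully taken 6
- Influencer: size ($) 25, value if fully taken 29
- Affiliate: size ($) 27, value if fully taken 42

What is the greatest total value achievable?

Rank by value-to-size ratio: Email 58/23≈2.52, Affiliate 42/27≈1.56, Influencer 29/25≈1.16, TV 6/30≈0.2.
Email: take in full, 23 $ for value 58 ; 39 left.
All 27 $ of Affiliate fit (value 42) ; 12 remain.
Fill the last 12 $ with part of Influencer: 12/25 of it earns 13.92.
Total value = 113.92.

113.92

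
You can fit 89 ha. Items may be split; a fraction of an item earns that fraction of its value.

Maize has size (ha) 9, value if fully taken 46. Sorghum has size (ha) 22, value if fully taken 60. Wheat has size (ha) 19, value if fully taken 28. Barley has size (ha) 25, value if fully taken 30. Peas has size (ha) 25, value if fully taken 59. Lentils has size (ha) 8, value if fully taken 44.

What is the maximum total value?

244.2

Best value per unit of size first: Lentils 44/8≈5.5, Maize 46/9≈5.11, Sorghum 60/22≈2.73, Peas 59/25≈2.36, Wheat 28/19≈1.47, Barley 30/25≈1.2.
Lentils: take in full, 8 ha for value 44 — 81 left.
Maize: take in full, 9 ha for value 46 — 72 left.
All 22 ha of Sorghum fit (value 60) — 50 remain.
Take all of Peas (25 ha, value 59) — 25 ha left.
All 19 ha of Wheat fit (value 28) — 6 remain.
6 ha left: a 6/25 share of Barley gives 30×6/25 = 7.2.
Total value = 244.2.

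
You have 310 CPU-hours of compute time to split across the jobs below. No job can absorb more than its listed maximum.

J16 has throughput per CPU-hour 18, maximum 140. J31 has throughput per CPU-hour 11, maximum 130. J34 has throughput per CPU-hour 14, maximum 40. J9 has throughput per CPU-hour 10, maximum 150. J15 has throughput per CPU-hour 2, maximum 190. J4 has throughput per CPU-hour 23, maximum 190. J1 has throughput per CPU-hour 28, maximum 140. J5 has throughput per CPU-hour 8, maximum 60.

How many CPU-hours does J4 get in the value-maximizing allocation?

170

Highest throughput per CPU-hour first: J1 28 > J4 23 > J16 18 > J34 14 > J31 11 > J9 10 > J5 8 > J15 2.
J1: +140 to 140 (cap) ; 170 left.
J4: +170 (room for 190) → 170. Pool exhausted.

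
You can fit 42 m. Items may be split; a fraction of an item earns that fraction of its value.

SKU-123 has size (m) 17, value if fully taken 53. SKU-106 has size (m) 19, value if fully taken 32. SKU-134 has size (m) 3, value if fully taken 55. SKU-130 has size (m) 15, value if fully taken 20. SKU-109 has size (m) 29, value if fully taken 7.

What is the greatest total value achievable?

Sort by value density: SKU-134 55/3≈18.3, SKU-123 53/17≈3.12, SKU-106 32/19≈1.68, SKU-130 20/15≈1.33, SKU-109 7/29≈0.241.
Take all of SKU-134 (3 m, value 55) ; 39 m left.
SKU-123: take in full, 17 m for value 53 ; 22 left.
SKU-106: take in full, 19 m for value 32 ; 3 left.
3 m left: a 3/15 share of SKU-130 gives 20×3/15 = 4.
Total value = 144.

144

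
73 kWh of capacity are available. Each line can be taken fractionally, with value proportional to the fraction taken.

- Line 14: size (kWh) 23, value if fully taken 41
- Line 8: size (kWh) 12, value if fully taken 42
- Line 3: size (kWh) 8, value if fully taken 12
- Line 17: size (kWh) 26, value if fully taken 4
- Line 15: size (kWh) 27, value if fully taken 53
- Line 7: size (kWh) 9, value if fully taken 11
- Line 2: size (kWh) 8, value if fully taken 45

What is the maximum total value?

Best value per unit of size first: Line 2 45/8≈5.62, Line 8 42/12≈3.5, Line 15 53/27≈1.96, Line 14 41/23≈1.78, Line 3 12/8≈1.5, Line 7 11/9≈1.22, Line 17 4/26≈0.154.
Take all of Line 2 (8 kWh, value 45) → 65 kWh left.
All 12 kWh of Line 8 fit (value 42) → 53 remain.
Line 15: take in full, 27 kWh for value 53 → 26 left.
Take all of Line 14 (23 kWh, value 41) → 3 kWh left.
3 kWh left: a 3/8 share of Line 3 gives 12×3/8 = 4.5.
Total value = 185.5.

185.5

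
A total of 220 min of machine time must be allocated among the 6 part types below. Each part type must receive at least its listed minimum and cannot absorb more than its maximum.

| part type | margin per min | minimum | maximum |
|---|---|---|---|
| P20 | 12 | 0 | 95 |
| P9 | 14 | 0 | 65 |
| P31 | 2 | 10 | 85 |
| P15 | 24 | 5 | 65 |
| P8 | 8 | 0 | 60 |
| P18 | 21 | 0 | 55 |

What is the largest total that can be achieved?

Meeting every minimum uses 0+0+10+5+0+0 = 15 min, leaving 205.
Rank by margin per min: P15 24 > P18 21 > P9 14 > P20 12 > P8 8 > P31 2.
P15: +60 to 65 (cap) → 145 left.
P18: +55 to 55 (cap) → 90 left.
Give P9 65 more to hit its cap of 65 → 25 left.
Only 25 left; P20 takes them to reach 25.
Total = 12×25 + 14×65 + 2×10 + 24×65 + 21×55 = 3945.

3945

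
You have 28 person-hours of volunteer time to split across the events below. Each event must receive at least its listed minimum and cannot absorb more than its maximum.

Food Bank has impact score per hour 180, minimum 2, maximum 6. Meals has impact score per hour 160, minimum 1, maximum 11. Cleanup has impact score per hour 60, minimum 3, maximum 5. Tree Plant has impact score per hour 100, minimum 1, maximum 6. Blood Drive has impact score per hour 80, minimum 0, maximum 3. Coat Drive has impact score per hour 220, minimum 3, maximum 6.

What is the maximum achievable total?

Meeting every minimum uses 2+1+3+1+0+3 = 10 person-hours, leaving 18.
Rank by impact score per hour: Coat Drive 220 > Food Bank 180 > Meals 160 > Tree Plant 100 > Blood Drive 80 > Cleanup 60.
Coat Drive takes 3 more to reach its cap of 6 — 15 left.
Food Bank takes 4 more to reach its cap of 6 — 11 left.
Meals: +10 to 11 (cap) — 1 left.
Tree Plant has room for 5 more but only 1 remain, so it gets 2.
Total = 180×6 + 160×11 + 60×3 + 100×2 + 220×6 = 4540.

4540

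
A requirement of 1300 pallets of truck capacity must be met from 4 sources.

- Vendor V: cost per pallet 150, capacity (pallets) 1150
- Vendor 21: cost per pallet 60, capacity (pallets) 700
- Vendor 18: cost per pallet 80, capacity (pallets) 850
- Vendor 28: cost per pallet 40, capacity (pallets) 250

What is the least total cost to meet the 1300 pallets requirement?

80000

Fill from the cheapest source first.
Take 250 from Vendor 28 at 40 — need 1050 more.
Vendor 21 at 60: take all 700 pallets — 350 still needed.
Vendor 18 at 80: take 350 of its 850 — requirement met.
Vendor V: unused.
Cost = 250×40 + 700×60 + 350×80 = 80000.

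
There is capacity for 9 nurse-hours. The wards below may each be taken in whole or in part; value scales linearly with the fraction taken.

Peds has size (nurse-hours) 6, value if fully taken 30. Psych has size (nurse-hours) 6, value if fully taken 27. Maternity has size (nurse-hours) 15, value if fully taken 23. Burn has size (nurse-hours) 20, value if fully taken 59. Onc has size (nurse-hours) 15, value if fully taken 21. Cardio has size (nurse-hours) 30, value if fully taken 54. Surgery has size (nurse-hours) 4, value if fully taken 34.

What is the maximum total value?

59

Sort by value density: Surgery 34/4≈8.5, Peds 30/6≈5, Psych 27/6≈4.5, Burn 59/20≈2.95, Cardio 54/30≈1.8, Maternity 23/15≈1.53, Onc 21/15≈1.4.
Take all of Surgery (4 nurse-hours, value 34) ; 5 nurse-hours left.
Only 5 nurse-hours remain; take 5/6 of Peds for value 30×5/6 = 25.
Total value = 59.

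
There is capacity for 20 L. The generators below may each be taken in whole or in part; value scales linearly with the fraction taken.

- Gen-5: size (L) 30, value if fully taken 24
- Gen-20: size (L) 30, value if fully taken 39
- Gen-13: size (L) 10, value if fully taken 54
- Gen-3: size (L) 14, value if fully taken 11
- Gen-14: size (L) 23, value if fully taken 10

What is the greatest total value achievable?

67

Sort by value density: Gen-13 54/10≈5.4, Gen-20 39/30≈1.3, Gen-5 24/30≈0.8, Gen-3 11/14≈0.786, Gen-14 10/23≈0.435.
Gen-13: take in full, 10 L for value 54 — 10 left.
10 L left: a 10/30 share of Gen-20 gives 39×10/30 = 13.
Total value = 67.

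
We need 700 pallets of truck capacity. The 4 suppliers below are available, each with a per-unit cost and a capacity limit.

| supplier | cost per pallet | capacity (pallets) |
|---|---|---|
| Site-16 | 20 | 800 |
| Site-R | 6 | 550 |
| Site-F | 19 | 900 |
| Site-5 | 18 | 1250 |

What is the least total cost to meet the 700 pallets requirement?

Use suppliers in increasing cost order.
Site-R (6): use full 550 ; 150 pallets to go.
Site-5 at 18: take 150 of its 1250 ; requirement met.
Site-F, Site-16: unused.
Cost = 550×6 + 150×18 = 6000.

6000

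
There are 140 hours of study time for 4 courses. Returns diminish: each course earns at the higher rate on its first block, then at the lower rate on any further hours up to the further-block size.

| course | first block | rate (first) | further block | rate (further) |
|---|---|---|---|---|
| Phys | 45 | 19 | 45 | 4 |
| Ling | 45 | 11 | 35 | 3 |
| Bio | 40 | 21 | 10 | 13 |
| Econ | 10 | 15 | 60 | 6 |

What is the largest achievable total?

2360

Rank every tier by rate: Bio/T1 21 > Phys/T1 19 > Econ/T1 15 > Bio/T2 13 > Ling/T1 11 > Econ/T2 6 > Phys/T2 4 > Ling/T2 3.
Bio/T1 (21): +40 → 100 left.
Phys T1 at 19: fill all 45 → 55 left.
Fill Econ T1 block (10 at 15) → 45 left.
Bio T2 at 13: fill all 10 → 35 left.
35 remain; put them into Ling T1 at 11.
Total = 21×40 + 19×45 + 15×10 + 13×10 + 11×35 = 2360.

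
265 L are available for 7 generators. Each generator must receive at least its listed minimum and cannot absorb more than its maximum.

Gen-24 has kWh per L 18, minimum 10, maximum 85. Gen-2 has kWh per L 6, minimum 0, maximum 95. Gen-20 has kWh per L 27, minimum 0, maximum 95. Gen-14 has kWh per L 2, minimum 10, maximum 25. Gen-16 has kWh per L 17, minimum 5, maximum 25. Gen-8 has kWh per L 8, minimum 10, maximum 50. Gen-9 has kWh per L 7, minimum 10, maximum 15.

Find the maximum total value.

4930

Meeting every minimum uses 10+0+0+10+5+10+10 = 45 L, leaving 220.
Highest kWh per L first: Gen-20 27 > Gen-24 18 > Gen-16 17 > Gen-8 8 > Gen-9 7 > Gen-2 6 > Gen-14 2.
Gen-20: +95 to 95 (cap) ; 125 left.
Gen-24: +75 to 85 (cap) ; 50 left.
Gen-16: +20 to 25 (cap) ; 30 left.
Gen-8: +30 (room for 40) → 40. Pool exhausted.
Total = 18×85 + 27×95 + 2×10 + 17×25 + 8×40 + 7×10 = 4930.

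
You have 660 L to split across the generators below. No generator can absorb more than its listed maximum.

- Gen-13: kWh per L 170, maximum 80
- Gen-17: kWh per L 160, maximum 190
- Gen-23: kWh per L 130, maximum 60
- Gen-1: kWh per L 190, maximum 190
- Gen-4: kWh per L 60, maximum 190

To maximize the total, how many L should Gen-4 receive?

Order the generators by kWh per L: Gen-1 190 > Gen-13 170 > Gen-17 160 > Gen-23 130 > Gen-4 60.
Give Gen-1 190 to hit its cap of 190 ; 470 left.
Give Gen-13 80 to hit its cap of 80 ; 390 left.
Gen-17 takes 190 to reach its cap of 190 ; 200 left.
Gen-23: +60 to 60 (cap) ; 140 left.
Only 140 left; Gen-4 takes them to reach 140.

140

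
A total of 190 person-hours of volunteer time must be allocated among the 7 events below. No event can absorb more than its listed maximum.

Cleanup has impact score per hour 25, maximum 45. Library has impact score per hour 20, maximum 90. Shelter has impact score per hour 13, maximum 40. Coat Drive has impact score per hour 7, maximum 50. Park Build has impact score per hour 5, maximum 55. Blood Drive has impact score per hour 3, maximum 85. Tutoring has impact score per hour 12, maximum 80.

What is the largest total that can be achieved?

3625

Order the events by impact score per hour: Cleanup 25 > Library 20 > Shelter 13 > Tutoring 12 > Coat Drive 7 > Park Build 5 > Blood Drive 3.
Give Cleanup 45 to hit its cap of 45 → 145 left.
Library takes 90 to reach its cap of 90 → 55 left.
Shelter: +40 to 40 (cap) → 15 left.
Tutoring has room for 80 but only 15 remain, so it gets 15.
Total = 25×45 + 20×90 + 13×40 + 12×15 = 3625.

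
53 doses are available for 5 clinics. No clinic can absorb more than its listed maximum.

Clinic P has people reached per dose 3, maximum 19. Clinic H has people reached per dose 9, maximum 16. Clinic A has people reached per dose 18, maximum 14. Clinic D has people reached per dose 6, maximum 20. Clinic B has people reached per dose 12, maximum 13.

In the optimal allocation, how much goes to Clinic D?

10

Order the clinics by people reached per dose: Clinic A 18 > Clinic B 12 > Clinic H 9 > Clinic D 6 > Clinic P 3.
Give Clinic A 14 to hit its cap of 14 → 39 left.
Give Clinic B 13 to hit its cap of 13 → 26 left.
Clinic H: +16 to 16 (cap) → 10 left.
Clinic D has room for 20 but only 10 remain, so it gets 10.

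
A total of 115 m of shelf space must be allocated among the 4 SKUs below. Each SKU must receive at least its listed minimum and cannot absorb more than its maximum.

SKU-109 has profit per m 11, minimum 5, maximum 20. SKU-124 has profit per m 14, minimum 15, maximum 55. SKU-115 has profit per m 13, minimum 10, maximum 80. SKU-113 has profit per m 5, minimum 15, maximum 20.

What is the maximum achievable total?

1420

Meeting every minimum uses 5+15+10+15 = 45 m, leaving 70.
Order the SKUs by profit per m: SKU-124 14 > SKU-115 13 > SKU-109 11 > SKU-113 5.
SKU-124 takes 40 more to reach its cap of 55 → 30 left.
SKU-115: +30 (room for 70) → 40. Pool exhausted.
Total = 11×5 + 14×55 + 13×40 + 5×15 = 1420.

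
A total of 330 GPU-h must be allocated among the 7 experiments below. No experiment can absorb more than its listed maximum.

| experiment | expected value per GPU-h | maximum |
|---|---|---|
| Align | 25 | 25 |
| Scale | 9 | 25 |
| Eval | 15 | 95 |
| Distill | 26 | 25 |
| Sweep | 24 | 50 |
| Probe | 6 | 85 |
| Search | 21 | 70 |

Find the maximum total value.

5835

Highest expected value per GPU-h first: Distill 26 > Align 25 > Sweep 24 > Search 21 > Eval 15 > Scale 9 > Probe 6.
Distill takes 25 to reach its cap of 25 → 305 left.
Align: +25 to 25 (cap) → 280 left.
Sweep takes 50 to reach its cap of 50 → 230 left.
Give Search 70 to hit its cap of 70 → 160 left.
Give Eval 95 to hit its cap of 95 → 65 left.
Scale: +25 to 25 (cap) → 40 left.
Only 40 left; Probe takes them to reach 40.
Total = 25×25 + 9×25 + 15×95 + 26×25 + 24×50 + 6×40 + 21×70 = 5835.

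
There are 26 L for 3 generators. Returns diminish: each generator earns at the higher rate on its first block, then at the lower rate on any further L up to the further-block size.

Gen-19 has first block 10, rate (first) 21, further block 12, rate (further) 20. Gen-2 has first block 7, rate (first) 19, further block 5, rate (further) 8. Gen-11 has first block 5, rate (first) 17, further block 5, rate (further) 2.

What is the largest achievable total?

Order all 6 blocks by rate: Gen-19/tier1 21 > Gen-19/tier2 20 > Gen-2/tier1 19 > Gen-11/tier1 17 > Gen-2/tier2 8 > Gen-11/tier2 2.
Gen-19/tier1 (21): +10 — 16 left.
Gen-19/tier2 (20): +12 — 4 left.
Gen-2/tier1: +4 of 7 at 19; pool empty.
Total = 21×10 + 20×12 + 19×4 = 526.

526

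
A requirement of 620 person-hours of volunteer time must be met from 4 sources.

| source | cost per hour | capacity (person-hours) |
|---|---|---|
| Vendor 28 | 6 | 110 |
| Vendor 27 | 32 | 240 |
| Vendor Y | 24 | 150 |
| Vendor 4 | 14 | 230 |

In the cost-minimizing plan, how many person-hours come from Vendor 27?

130

Use sources in increasing cost order.
Take 110 from Vendor 28 at 6 ; need 510 more.
Take 230 from Vendor 4 at 14 ; need 280 more.
Vendor Y (24): use full 150 ; 130 person-hours to go.
Vendor 27 (32): take the remaining 130 ; done.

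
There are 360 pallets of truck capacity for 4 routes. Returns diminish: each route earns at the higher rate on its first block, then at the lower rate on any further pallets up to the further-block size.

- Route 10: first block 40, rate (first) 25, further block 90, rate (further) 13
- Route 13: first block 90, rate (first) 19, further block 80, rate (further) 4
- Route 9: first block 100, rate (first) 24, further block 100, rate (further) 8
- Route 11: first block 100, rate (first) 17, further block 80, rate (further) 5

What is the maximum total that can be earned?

Rank every tier by rate: Route 10/T1 25 > Route 9/T1 24 > Route 13/T1 19 > Route 11/T1 17 > Route 10/T2 13 > Route 9/T2 8 > Route 11/T2 5 > Route 13/T2 4.
Fill Route 10 T1 block (40 at 25) → 320 left.
Route 9/T1 (24): +100 → 220 left.
Route 13/T1 (19): +90 → 130 left.
Fill Route 11 T1 block (100 at 17) → 30 left.
Route 10/T2: +30 of 90 at 13; pool empty.
Total = 25×40 + 24×100 + 19×90 + 17×100 + 13×30 = 7200.

7200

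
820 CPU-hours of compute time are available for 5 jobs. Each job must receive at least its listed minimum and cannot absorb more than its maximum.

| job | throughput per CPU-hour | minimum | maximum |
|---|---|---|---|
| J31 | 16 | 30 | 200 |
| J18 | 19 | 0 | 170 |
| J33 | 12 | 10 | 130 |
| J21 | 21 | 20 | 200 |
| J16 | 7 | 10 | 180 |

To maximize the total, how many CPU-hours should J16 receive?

120

Meeting every minimum uses 30+0+10+20+10 = 70 CPU-hours, leaving 750.
Rank by throughput per CPU-hour: J21 21 > J18 19 > J31 16 > J33 12 > J16 7.
J21: +180 to 200 (cap) → 570 left.
J18: +170 to 170 (cap) → 400 left.
J31 takes 170 more to reach its cap of 200 → 230 left.
J33 takes 120 more to reach its cap of 130 → 110 left.
J16: +110 (room for 170) → 120. Pool exhausted.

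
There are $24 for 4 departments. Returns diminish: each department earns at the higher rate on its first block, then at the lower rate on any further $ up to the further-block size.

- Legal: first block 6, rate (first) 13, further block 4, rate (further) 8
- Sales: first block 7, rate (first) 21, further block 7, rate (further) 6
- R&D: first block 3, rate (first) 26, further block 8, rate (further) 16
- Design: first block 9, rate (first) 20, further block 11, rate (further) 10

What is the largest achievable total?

485

Rank every tier by rate: R&D/first 26 > Sales/first 21 > Design/first 20 > R&D/second 16 > Legal/first 13 > Design/second 10 > Legal/second 8 > Sales/second 6.
R&D first at 26: fill all 3 → 21 left.
Sales first at 21: fill all 7 → 14 left.
Design/first (20): +9 → 5 left.
5 remain; put them into R&D second at 16.
Total = 26×3 + 21×7 + 20×9 + 16×5 = 485.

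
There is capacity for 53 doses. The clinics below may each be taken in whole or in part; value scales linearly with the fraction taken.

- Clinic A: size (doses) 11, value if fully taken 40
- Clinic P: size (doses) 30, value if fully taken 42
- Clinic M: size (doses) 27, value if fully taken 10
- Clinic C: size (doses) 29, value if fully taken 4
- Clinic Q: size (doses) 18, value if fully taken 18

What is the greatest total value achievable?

94

Sort by value density: Clinic A 40/11≈3.64, Clinic P 42/30≈1.4, Clinic Q 18/18≈1, Clinic M 10/27≈0.37, Clinic C 4/29≈0.138.
All 11 doses of Clinic A fit (value 40) → 42 remain.
All 30 doses of Clinic P fit (value 42) → 12 remain.
12 doses left: a 12/18 share of Clinic Q gives 18×12/18 = 12.
Total value = 94.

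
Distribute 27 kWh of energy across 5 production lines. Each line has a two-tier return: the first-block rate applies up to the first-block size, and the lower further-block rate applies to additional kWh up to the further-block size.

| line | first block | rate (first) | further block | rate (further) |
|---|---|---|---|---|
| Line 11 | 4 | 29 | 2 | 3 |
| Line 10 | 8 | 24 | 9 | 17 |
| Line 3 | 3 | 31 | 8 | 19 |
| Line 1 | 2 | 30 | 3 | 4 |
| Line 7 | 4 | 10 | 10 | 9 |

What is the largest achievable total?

Treat each block as its own option and order by rate: Line 3/tier1 31 > Line 1/tier1 30 > Line 11/tier1 29 > Line 10/tier1 24 > Line 3/tier2 19 > Line 10/tier2 17 > Line 7/tier1 10 > Line 7/tier2 9 > Line 1/tier2 4 > Line 11/tier2 3.
Fill Line 3 tier1 block (3 at 31) ; 24 left.
Fill Line 1 tier1 block (2 at 30) ; 22 left.
Line 11/tier1 (29): +4 ; 18 left.
Line 10/tier1 (24): +8 ; 10 left.
Line 3/tier2 (19): +8 ; 2 left.
2 remain; put them into Line 10 tier2 at 17.
Total = 31×3 + 30×2 + 29×4 + 24×8 + 19×8 + 17×2 = 647.

647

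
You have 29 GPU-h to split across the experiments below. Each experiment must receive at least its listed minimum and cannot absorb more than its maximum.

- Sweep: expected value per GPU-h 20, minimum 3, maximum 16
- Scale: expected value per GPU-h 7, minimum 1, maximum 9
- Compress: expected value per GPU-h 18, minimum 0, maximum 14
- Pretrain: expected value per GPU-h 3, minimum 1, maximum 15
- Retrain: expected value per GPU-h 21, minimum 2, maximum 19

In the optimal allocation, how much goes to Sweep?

Meeting every minimum uses 3+1+0+1+2 = 7 GPU-h, leaving 22.
Highest expected value per GPU-h first: Retrain 21 > Sweep 20 > Compress 18 > Scale 7 > Pretrain 3.
Give Retrain 17 more to hit its cap of 19 ; 5 left.
Only 5 left; Sweep takes them to reach 8.

8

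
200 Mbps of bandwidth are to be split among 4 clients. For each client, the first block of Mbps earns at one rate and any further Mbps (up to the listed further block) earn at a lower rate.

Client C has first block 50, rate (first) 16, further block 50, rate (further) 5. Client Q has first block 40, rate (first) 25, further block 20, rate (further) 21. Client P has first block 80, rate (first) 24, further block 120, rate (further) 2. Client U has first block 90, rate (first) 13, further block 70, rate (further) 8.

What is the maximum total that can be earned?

4270

Treat each block as its own option and order by rate: Client Q/T1 25 > Client P/T1 24 > Client Q/T2 21 > Client C/T1 16 > Client U/T1 13 > Client U/T2 8 > Client C/T2 5 > Client P/T2 2.
Client Q T1 at 25: fill all 40 ; 160 left.
Fill Client P T1 block (80 at 24) ; 80 left.
Client Q/T2 (21): +20 ; 60 left.
Fill Client C T1 block (50 at 16) ; 10 left.
Client U T1 at 13: only 10 left, fill 10.
Total = 25×40 + 24×80 + 21×20 + 16×50 + 13×10 = 4270.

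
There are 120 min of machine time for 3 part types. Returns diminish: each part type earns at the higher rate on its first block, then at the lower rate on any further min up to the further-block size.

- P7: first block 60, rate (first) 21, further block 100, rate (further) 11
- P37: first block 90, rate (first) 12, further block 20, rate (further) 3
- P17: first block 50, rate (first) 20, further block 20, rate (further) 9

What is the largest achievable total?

Order all 6 blocks by rate: P7/tier1 21 > P17/tier1 20 > P37/tier1 12 > P7/tier2 11 > P17/tier2 9 > P37/tier2 3.
Fill P7 tier1 block (60 at 21) → 60 left.
P17 tier1 at 20: fill all 50 → 10 left.
P37 tier1 at 12: only 10 left, fill 10.
Total = 21×60 + 20×50 + 12×10 = 2380.

2380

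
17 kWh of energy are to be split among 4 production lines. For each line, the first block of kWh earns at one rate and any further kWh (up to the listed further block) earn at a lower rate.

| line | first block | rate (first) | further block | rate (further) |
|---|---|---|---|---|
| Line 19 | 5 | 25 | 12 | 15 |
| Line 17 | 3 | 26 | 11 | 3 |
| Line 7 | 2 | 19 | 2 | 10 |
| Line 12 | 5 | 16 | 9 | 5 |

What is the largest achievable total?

351

Treat each block as its own option and order by rate: Line 17/T1 26 > Line 19/T1 25 > Line 7/T1 19 > Line 12/T1 16 > Line 19/T2 15 > Line 7/T2 10 > Line 12/T2 5 > Line 17/T2 3.
Fill Line 17 T1 block (3 at 26) ; 14 left.
Line 19 T1 at 25: fill all 5 ; 9 left.
Fill Line 7 T1 block (2 at 19) ; 7 left.
Line 12/T1 (16): +5 ; 2 left.
2 remain; put them into Line 19 T2 at 15.
Total = 26×3 + 25×5 + 19×2 + 16×5 + 15×2 = 351.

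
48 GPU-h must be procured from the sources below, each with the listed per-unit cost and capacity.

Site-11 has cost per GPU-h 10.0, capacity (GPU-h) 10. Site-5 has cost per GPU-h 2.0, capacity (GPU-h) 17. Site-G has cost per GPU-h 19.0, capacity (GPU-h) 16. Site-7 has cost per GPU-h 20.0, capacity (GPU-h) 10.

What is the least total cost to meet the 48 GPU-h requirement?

538

Use sources in increasing cost order.
Site-5 (2.0): use full 17 — 31 GPU-h to go.
Site-11 (10.0): use full 10 — 21 GPU-h to go.
Site-G at 19.0: take all 16 GPU-h — 5 still needed.
Site-7 at 20.0: take 5 of its 10 — requirement met.
Cost = 17×2.0 + 10×10.0 + 16×19.0 + 5×20.0 = 538.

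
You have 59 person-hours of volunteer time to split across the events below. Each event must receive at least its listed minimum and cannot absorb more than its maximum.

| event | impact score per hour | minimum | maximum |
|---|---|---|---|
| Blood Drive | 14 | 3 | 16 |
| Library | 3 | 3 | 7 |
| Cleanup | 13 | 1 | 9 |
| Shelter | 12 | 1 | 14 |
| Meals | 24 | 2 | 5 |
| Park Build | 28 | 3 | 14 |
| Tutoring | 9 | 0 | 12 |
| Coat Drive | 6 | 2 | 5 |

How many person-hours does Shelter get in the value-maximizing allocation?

Meeting every minimum uses 3+3+1+1+2+3+0+2 = 15 person-hours, leaving 44.
Rank by impact score per hour: Park Build 28 > Meals 24 > Blood Drive 14 > Cleanup 13 > Shelter 12 > Tutoring 9 > Coat Drive 6 > Library 3.
Park Build: +11 to 14 (cap) ; 33 left.
Meals takes 3 more to reach its cap of 5 ; 30 left.
Give Blood Drive 13 more to hit its cap of 16 ; 17 left.
Give Cleanup 8 more to hit its cap of 9 ; 9 left.
Shelter has room for 13 more but only 9 remain, so it gets 10.

10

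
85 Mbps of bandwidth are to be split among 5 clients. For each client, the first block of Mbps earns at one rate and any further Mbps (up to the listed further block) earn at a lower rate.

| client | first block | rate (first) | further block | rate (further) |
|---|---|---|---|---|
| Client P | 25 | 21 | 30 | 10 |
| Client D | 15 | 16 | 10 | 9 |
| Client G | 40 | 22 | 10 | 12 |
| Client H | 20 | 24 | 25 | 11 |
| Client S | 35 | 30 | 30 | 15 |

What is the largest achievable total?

Order all 10 blocks by rate: Client S/tier1 30 > Client H/tier1 24 > Client G/tier1 22 > Client P/tier1 21 > Client D/tier1 16 > Client S/tier2 15 > Client G/tier2 12 > Client H/tier2 11 > Client P/tier2 10 > Client D/tier2 9.
Client S/tier1 (30): +35 ; 50 left.
Client H tier1 at 24: fill all 20 ; 30 left.
Client G tier1 at 22: only 30 left, fill 30.
Total = 30×35 + 24×20 + 22×30 = 2190.

2190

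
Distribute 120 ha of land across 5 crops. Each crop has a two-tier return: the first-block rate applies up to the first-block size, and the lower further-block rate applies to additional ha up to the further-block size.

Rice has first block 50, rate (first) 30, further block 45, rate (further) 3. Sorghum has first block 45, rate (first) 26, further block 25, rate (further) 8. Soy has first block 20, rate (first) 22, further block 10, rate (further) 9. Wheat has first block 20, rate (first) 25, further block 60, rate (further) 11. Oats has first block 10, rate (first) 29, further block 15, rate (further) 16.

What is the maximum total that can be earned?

Treat each block as its own option and order by rate: Rice/tier1 30 > Oats/tier1 29 > Sorghum/tier1 26 > Wheat/tier1 25 > Soy/tier1 22 > Oats/tier2 16 > Wheat/tier2 11 > Soy/tier2 9 > Sorghum/tier2 8 > Rice/tier2 3.
Rice tier1 at 30: fill all 50 ; 70 left.
Fill Oats tier1 block (10 at 29) ; 60 left.
Sorghum tier1 at 26: fill all 45 ; 15 left.
Wheat tier1 at 25: only 15 left, fill 15.
Total = 30×50 + 29×10 + 26×45 + 25×15 = 3335.

3335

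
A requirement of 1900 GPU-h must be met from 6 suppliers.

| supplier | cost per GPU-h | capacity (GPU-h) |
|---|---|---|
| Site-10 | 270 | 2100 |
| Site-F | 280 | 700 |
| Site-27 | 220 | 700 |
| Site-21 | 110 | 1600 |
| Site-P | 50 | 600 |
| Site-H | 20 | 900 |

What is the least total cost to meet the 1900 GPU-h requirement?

Cheapest first:
Site-H (20): use full 900 — 1000 GPU-h to go.
Take 600 from Site-P at 50 — need 400 more.
Site-21 (110): take the remaining 400 — done.
Site-27, Site-10, Site-F: unused.
Cost = 900×20 + 600×50 + 400×110 = 92000.

92000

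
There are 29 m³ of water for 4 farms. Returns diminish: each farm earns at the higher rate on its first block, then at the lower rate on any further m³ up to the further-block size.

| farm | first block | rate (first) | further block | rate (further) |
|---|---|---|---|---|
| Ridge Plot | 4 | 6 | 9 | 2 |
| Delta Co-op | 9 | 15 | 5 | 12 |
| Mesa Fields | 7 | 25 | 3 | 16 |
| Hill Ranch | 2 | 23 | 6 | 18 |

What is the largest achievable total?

Order all 8 blocks by rate: Mesa Fields/tier1 25 > Hill Ranch/tier1 23 > Hill Ranch/tier2 18 > Mesa Fields/tier2 16 > Delta Co-op/tier1 15 > Delta Co-op/tier2 12 > Ridge Plot/tier1 6 > Ridge Plot/tier2 2.
Fill Mesa Fields tier1 block (7 at 25) ; 22 left.
Hill Ranch/tier1 (23): +2 ; 20 left.
Fill Hill Ranch tier2 block (6 at 18) ; 14 left.
Fill Mesa Fields tier2 block (3 at 16) ; 11 left.
Delta Co-op tier1 at 15: fill all 9 ; 2 left.
2 remain; put them into Delta Co-op tier2 at 12.
Total = 25×7 + 23×2 + 18×6 + 16×3 + 15×9 + 12×2 = 536.

536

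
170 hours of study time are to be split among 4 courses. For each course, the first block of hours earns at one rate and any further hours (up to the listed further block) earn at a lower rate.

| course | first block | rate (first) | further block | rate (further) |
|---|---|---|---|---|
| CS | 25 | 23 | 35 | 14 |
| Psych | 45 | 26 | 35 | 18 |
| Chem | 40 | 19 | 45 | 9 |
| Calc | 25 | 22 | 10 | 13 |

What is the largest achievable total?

3685

Order all 8 blocks by rate: Psych/tier1 26 > CS/tier1 23 > Calc/tier1 22 > Chem/tier1 19 > Psych/tier2 18 > CS/tier2 14 > Calc/tier2 13 > Chem/tier2 9.
Psych tier1 at 26: fill all 45 → 125 left.
Fill CS tier1 block (25 at 23) → 100 left.
Calc tier1 at 22: fill all 25 → 75 left.
Chem tier1 at 19: fill all 40 → 35 left.
Psych tier2 at 18: fill all 35 → 0 left.
Total = 26×45 + 23×25 + 22×25 + 19×40 + 18×35 = 3685.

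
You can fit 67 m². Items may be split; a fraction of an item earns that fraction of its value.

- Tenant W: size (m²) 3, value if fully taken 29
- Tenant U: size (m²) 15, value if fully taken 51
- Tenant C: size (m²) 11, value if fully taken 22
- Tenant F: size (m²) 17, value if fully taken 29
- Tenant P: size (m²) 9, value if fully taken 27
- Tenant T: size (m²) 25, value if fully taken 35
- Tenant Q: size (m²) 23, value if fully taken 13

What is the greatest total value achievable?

Rank by value-to-size ratio: Tenant W 29/3≈9.67, Tenant U 51/15≈3.4, Tenant P 27/9≈3, Tenant C 22/11≈2, Tenant F 29/17≈1.71, Tenant T 35/25≈1.4, Tenant Q 13/23≈0.565.
All 3 m² of Tenant W fit (value 29) — 64 remain.
Tenant U: take in full, 15 m² for value 51 — 49 left.
Take all of Tenant P (9 m², value 27) — 40 m² left.
All 11 m² of Tenant C fit (value 22) — 29 remain.
Take all of Tenant F (17 m², value 29) — 12 m² left.
Fill the last 12 m² with part of Tenant T: 12/25 of it earns 16.8.
Total value = 174.8.

174.8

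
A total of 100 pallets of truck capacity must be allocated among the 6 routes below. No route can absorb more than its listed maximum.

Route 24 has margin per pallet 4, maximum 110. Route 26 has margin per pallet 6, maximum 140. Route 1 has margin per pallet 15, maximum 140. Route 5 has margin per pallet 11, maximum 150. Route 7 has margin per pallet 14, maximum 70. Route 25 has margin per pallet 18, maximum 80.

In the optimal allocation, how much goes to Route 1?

Highest margin per pallet first: Route 25 18 > Route 1 15 > Route 7 14 > Route 5 11 > Route 26 6 > Route 24 4.
Route 25 takes 80 to reach its cap of 80 — 20 left.
Route 1 has room for 140 but only 20 remain, so it gets 20.

20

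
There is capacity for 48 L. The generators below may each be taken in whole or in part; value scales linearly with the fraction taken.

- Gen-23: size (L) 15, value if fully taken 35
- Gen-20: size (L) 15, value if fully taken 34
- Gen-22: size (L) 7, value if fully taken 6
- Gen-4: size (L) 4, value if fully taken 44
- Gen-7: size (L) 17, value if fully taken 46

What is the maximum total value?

Rank by value-to-size ratio: Gen-4 44/4≈11, Gen-7 46/17≈2.71, Gen-23 35/15≈2.33, Gen-20 34/15≈2.27, Gen-22 6/7≈0.857.
Gen-4: take in full, 4 L for value 44 ; 44 left.
Take all of Gen-7 (17 L, value 46) ; 27 L left.
Gen-23: take in full, 15 L for value 35 ; 12 left.
Fill the last 12 L with part of Gen-20: 12/15 of it earns 27.2.
Total value = 152.2.

152.2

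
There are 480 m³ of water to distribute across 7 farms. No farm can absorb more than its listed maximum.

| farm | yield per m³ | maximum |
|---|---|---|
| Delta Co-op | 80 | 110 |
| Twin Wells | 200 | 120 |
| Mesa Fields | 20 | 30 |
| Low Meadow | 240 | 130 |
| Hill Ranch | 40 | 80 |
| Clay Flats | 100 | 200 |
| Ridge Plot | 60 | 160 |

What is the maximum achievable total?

Highest yield per m³ first: Low Meadow 240 > Twin Wells 200 > Clay Flats 100 > Delta Co-op 80 > Ridge Plot 60 > Hill Ranch 40 > Mesa Fields 20.
Give Low Meadow 130 to hit its cap of 130 — 350 left.
Give Twin Wells 120 to hit its cap of 120 — 230 left.
Clay Flats takes 200 to reach its cap of 200 — 30 left.
Delta Co-op: +30 (room for 110) → 30. Pool exhausted.
Total = 80×30 + 200×120 + 240×130 + 100×200 = 77600.

77600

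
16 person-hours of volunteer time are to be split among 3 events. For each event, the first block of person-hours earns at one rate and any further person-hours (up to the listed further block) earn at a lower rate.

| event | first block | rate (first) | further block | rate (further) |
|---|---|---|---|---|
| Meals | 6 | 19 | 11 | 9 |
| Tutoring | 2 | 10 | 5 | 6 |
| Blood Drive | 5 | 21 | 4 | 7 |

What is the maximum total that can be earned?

266

Rank every tier by rate: Blood Drive/tier1 21 > Meals/tier1 19 > Tutoring/tier1 10 > Meals/tier2 9 > Blood Drive/tier2 7 > Tutoring/tier2 6.
Fill Blood Drive tier1 block (5 at 21) ; 11 left.
Meals/tier1 (19): +6 ; 5 left.
Fill Tutoring tier1 block (2 at 10) ; 3 left.
3 remain; put them into Meals tier2 at 9.
Total = 21×5 + 19×6 + 10×2 + 9×3 = 266.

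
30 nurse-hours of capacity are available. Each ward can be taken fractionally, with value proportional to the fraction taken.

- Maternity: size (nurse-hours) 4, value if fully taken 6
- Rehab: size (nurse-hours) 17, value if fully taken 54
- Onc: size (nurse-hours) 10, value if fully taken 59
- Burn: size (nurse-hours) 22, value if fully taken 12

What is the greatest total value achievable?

117.5

Rank by value-to-size ratio: Onc 59/10≈5.9, Rehab 54/17≈3.18, Maternity 6/4≈1.5, Burn 12/22≈0.545.
Take all of Onc (10 nurse-hours, value 59) ; 20 nurse-hours left.
Take all of Rehab (17 nurse-hours, value 54) ; 3 nurse-hours left.
Fill the last 3 nurse-hours with part of Maternity: 3/4 of it earns 4.5.
Total value = 117.5.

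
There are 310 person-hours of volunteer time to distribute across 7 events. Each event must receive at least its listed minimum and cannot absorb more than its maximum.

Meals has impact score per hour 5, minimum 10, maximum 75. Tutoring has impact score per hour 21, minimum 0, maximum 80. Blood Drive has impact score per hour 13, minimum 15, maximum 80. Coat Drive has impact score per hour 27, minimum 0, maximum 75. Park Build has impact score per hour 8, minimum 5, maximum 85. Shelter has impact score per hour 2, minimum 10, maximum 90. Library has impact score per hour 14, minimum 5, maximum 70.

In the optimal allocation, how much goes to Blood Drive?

Meeting every minimum uses 10+0+15+0+5+10+5 = 45 person-hours, leaving 265.
Highest impact score per hour first: Coat Drive 27 > Tutoring 21 > Library 14 > Blood Drive 13 > Park Build 8 > Meals 5 > Shelter 2.
Coat Drive takes 75 more to reach its cap of 75 ; 190 left.
Tutoring takes 80 more to reach its cap of 80 ; 110 left.
Library: +65 to 70 (cap) ; 45 left.
Blood Drive: +45 (room for 65) → 60. Pool exhausted.

60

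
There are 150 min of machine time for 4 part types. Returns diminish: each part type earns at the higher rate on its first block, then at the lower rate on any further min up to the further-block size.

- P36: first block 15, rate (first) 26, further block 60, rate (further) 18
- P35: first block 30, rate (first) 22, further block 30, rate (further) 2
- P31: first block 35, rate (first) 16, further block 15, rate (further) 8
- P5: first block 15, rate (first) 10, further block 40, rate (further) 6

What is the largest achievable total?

Order all 8 blocks by rate: P36/first 26 > P35/first 22 > P36/second 18 > P31/first 16 > P5/first 10 > P31/second 8 > P5/second 6 > P35/second 2.
P36/first (26): +15 ; 135 left.
P35/first (22): +30 ; 105 left.
Fill P36 second block (60 at 18) ; 45 left.
P31/first (16): +35 ; 10 left.
10 remain; put them into P5 first at 10.
Total = 26×15 + 22×30 + 18×60 + 16×35 + 10×10 = 2790.

2790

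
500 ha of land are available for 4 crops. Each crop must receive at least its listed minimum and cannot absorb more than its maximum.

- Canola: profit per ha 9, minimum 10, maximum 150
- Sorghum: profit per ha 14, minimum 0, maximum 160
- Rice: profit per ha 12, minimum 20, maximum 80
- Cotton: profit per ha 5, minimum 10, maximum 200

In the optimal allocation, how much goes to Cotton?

Meeting every minimum uses 10+0+20+10 = 40 ha, leaving 460.
Highest profit per ha first: Sorghum 14 > Rice 12 > Canola 9 > Cotton 5.
Sorghum: +160 to 160 (cap) ; 300 left.
Rice takes 60 more to reach its cap of 80 ; 240 left.
Give Canola 140 more to hit its cap of 150 ; 100 left.
Cotton has room for 190 more but only 100 remain, so it gets 110.

110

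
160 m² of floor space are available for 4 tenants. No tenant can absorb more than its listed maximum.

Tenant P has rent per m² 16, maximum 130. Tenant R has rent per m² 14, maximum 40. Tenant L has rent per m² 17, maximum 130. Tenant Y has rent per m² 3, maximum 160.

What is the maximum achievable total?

Order the tenants by rent per m²: Tenant L 17 > Tenant P 16 > Tenant R 14 > Tenant Y 3.
Tenant L: +130 to 130 (cap) — 30 left.
Tenant P has room for 130 but only 30 remain, so it gets 30.
Total = 16×30 + 17×130 = 2690.

2690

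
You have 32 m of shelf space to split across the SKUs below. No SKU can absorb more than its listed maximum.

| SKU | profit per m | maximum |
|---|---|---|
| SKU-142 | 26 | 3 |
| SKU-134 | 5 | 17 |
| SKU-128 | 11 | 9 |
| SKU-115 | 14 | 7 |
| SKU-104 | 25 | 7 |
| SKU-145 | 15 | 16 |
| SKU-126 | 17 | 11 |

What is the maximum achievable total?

605

Highest profit per m first: SKU-142 26 > SKU-104 25 > SKU-126 17 > SKU-145 15 > SKU-115 14 > SKU-128 11 > SKU-134 5.
SKU-142: +3 to 3 (cap) — 29 left.
SKU-104 takes 7 to reach its cap of 7 — 22 left.
Give SKU-126 11 to hit its cap of 11 — 11 left.
Only 11 left; SKU-145 takes them to reach 11.
Total = 26×3 + 25×7 + 15×11 + 17×11 = 605.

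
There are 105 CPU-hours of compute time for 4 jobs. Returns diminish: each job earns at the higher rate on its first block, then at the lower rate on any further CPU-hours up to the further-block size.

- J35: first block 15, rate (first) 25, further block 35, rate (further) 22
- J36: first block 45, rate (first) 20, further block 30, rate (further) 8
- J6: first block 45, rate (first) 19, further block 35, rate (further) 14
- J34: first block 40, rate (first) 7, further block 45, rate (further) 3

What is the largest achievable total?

Rank every tier by rate: J35/first 25 > J35/second 22 > J36/first 20 > J6/first 19 > J6/second 14 > J36/second 8 > J34/first 7 > J34/second 3.
Fill J35 first block (15 at 25) ; 90 left.
Fill J35 second block (35 at 22) ; 55 left.
J36/first (20): +45 ; 10 left.
10 remain; put them into J6 first at 19.
Total = 25×15 + 22×35 + 20×45 + 19×10 = 2235.

2235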